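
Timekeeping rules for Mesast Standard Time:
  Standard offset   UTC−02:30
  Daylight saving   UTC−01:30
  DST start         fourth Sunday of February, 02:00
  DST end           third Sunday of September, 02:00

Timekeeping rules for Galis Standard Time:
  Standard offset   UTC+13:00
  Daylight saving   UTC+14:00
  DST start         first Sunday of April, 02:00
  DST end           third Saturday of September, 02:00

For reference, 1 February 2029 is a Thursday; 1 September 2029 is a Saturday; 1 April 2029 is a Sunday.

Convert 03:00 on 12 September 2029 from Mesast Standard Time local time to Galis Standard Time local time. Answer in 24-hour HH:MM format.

18:30

1 February 2029 is a Thursday, so the first Sunday is February 4 and the fourth is February 25.
1 September 2029 is a Saturday, so the first Sunday is September 2 and the third is September 16.
Daylight saving runs 25 February – 16 September; 12 September 2029 is inside that window, so Mesast Standard Time is at UTC−01:30.
03:00 Mesast Standard Time + 1h30m = 04:30 UTC.
1 April 2029 is a Sunday, so the first Sunday is April 1.
1 September 2029 is a Saturday, so the first Saturday is September 1 and the third is September 15.
At the standard offset (UTC+13:00), 04:30 UTC + 13h = 17:30 Galis Standard Time standard time.
The standard-time date in Galis Standard Time, 12 September 2029, lies within the daylight-saving period (1 April – 15 September), so Galis Standard Time is on daylight time, UTC+14:00.
04:30 UTC + 14h = 18:30 Galis Standard Time.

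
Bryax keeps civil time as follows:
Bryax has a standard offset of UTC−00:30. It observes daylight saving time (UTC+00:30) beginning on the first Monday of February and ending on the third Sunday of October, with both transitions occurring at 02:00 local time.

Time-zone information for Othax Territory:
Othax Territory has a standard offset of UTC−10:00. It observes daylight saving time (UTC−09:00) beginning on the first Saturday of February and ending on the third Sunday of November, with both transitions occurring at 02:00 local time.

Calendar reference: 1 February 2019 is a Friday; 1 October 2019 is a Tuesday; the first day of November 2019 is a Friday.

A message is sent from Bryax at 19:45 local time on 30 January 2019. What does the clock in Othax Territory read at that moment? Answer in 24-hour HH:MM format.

1 February 2019 is a Friday, so the first Monday is February 4.
1 October 2019 is a Tuesday, so the first Sunday is October 6 and the third is October 20.
Daylight saving runs 4 February – 20 October; 30 January 2019 is outside that window, so Bryax is on standard time at UTC−00:30.
19:45 Bryax + 0h30m = 20:15 UTC.
1 February 2019 is a Friday, so the first Saturday is February 2.
1 November 2019 is a Friday, so the first Sunday is November 3 and the third is November 17.
At the standard offset (UTC−10:00), 20:15 UTC − 10h = 10:15 Othax Territory standard time.
The standard-time date in Othax Territory, 30 January 2019, is outside the daylight-saving period (2 February – 17 November), so Othax Territory is on standard time, UTC−10:00.
20:15 UTC − 10h = 10:15 Othax Territory.

10:15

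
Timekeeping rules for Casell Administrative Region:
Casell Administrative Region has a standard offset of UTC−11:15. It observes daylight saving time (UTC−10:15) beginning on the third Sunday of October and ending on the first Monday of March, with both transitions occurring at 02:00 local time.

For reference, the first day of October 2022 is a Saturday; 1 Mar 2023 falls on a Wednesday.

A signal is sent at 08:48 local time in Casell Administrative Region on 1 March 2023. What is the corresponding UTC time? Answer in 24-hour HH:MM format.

19:03

1 October 2022 is a Saturday, so the first Sunday is October 2 and the third is October 16.
1 March 2023 is a Wednesday, so the first Monday is March 6.
1 March 2023 falls between 16 October 2022 and 6 March 2023, so daylight saving is in effect and Casell Administrative Region is at UTC−10:15.
08:48 local + 10h15m = 19:03 UTC.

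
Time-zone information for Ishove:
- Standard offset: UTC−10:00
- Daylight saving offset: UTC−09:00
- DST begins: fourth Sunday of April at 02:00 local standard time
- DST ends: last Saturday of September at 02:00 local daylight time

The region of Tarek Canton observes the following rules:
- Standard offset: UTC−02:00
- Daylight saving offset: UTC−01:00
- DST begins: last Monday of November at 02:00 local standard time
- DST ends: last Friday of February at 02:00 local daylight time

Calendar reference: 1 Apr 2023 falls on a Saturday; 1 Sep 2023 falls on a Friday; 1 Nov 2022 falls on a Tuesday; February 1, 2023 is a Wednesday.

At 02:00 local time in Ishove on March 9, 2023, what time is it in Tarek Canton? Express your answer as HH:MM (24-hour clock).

1 April 2023 is a Saturday, so the first Sunday is April 2 and the fourth is April 23.
1 September 2023 is a Friday, so Saturdays fall on 2, 9, 16, 23, 30; the last is September 30.
March 9, 2023 is outside the daylight-saving period (23 April – 30 September), so Ishove is on standard time, UTC−10:00.
02:00 Ishove + 10h = 12:00 UTC.
1 November 2022 is a Tuesday, so Mondays fall on 7, 14, 21, 28; the last is November 28.
1 February 2023 is a Wednesday, so Fridays fall on 3, 10, 17, 24; the last is February 24.
At the standard offset (UTC−02:00), 12:00 UTC − 2h = 10:00 Tarek Canton standard time.
The standard-time date in Tarek Canton, March 9, 2023, is outside the daylight-saving period (28 November 2022 – 24 February 2023), so Tarek Canton is on standard time, UTC−02:00.
12:00 UTC − 2h = 10:00 Tarek Canton.

10:00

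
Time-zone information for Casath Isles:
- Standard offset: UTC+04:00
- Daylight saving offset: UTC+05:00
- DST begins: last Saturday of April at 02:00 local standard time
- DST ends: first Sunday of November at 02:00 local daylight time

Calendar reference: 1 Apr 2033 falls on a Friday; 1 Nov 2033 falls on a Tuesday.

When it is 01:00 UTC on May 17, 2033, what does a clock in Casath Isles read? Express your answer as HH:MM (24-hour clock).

1 April 2033 is a Friday, so Saturdays fall on 2, 9, 16, 23, 30; the last is April 30.
1 November 2033 is a Tuesday, so the first Sunday is November 6.
At the standard offset (UTC+04:00), 01:00 UTC + 4h = 05:00 Casath Isles standard time.
The standard-time date in Casath Isles, May 17, 2033, lies within the daylight-saving period (30 April – 6 November), so Casath Isles is on daylight time, UTC+05:00.
01:00 UTC + 5h = 06:00 local.

06:00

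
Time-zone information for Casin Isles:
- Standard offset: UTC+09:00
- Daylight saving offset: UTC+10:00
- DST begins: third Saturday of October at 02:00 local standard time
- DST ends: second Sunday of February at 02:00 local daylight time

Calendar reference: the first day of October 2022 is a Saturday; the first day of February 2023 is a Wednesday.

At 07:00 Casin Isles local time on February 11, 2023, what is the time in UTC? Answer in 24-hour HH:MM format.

21:00

1 October 2022 is a Saturday, so the first Saturday is October 1 and the third is October 15.
1 February 2023 is a Wednesday, so the first Sunday is February 5 and the second is February 12.
February 11, 2023 lies within the daylight-saving period (15 October 2022 – 12 February 2023), so Casin Isles is on daylight time, UTC+10:00.
07:00 local − 10h = 21:00 UTC (rolling into the previous day, 10 February 2023).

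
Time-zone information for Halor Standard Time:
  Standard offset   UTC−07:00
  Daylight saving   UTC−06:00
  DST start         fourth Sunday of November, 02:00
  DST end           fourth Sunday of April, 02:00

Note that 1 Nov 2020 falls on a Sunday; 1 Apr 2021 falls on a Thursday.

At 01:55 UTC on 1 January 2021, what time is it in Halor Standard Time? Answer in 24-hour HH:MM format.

1 November 2020 is a Sunday, so the first Sunday is November 1 and the fourth is November 22.
1 April 2021 is a Thursday, so the first Sunday is April 4 and the fourth is April 25.
At the standard offset (UTC−07:00), 01:55 UTC − 7h = 18:55 Halor Standard Time standard time (rolling into the previous day, 31 December 2020).
Daylight saving runs 22 November 2020 – 25 April 2021; the standard-time date in Halor Standard Time, 31 December 2020, is inside that window, so Halor Standard Time is at UTC−06:00.
01:55 UTC − 6h = 19:55 local (rolling into the previous day, 31 December 2020).

19:55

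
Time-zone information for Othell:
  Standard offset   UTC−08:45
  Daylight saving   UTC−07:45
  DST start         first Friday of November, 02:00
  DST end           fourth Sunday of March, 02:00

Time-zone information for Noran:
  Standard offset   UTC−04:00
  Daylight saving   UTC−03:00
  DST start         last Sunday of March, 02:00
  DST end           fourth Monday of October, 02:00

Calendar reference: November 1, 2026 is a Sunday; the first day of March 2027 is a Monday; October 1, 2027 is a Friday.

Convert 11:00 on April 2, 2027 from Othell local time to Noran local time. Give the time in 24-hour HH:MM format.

1 November 2026 is a Sunday, so the first Friday is November 6.
1 March 2027 is a Monday, so the first Sunday is March 7 and the fourth is March 28.
April 2, 2027 is outside the daylight-saving period (6 November 2026 – 28 March 2027), so Othell is on standard time, UTC−08:45.
11:00 Othell + 8h45m = 19:45 UTC.
1 March 2027 is a Monday, so Sundays fall on 7, 14, 21, 28; the last is March 28.
1 October 2027 is a Friday, so the first Monday is October 4 and the fourth is October 25.
At the standard offset (UTC−04:00), 19:45 UTC − 4h = 15:45 Noran standard time.
The standard-time date in Noran, April 2, 2027, lies within the daylight-saving period (28 March – 25 October), so Noran is on daylight time, UTC−03:00.
19:45 UTC − 3h = 16:45 Noran.

16:45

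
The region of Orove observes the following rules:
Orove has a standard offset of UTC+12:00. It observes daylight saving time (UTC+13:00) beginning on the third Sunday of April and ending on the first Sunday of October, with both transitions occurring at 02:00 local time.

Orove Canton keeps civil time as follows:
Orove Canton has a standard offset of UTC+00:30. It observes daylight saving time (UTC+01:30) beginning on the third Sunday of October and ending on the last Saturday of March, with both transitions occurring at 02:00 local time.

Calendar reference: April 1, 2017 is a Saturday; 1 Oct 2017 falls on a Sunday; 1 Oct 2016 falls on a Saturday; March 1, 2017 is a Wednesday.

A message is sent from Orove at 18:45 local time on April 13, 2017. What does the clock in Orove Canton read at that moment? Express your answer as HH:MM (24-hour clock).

07:15

1 April 2017 is a Saturday, so the first Sunday is April 2 and the third is April 16.
1 October 2017 is a Sunday, so the first Sunday is October 1.
Daylight saving runs 16 April – 1 October; April 13, 2017 is outside that window, so Orove is on standard time at UTC+12:00.
18:45 Orove − 12h = 06:45 UTC.
1 October 2016 is a Saturday, so the first Sunday is October 2 and the third is October 16.
1 March 2017 is a Wednesday, so Saturdays fall on 4, 11, 18, 25; the last is March 25.
At the standard offset (UTC+00:30), 06:45 UTC + 0h30m = 07:15 Orove Canton standard time.
The standard-time date in Orove Canton, April 13, 2017, is outside the daylight-saving period (16 October 2016 – 25 March 2017), so Orove Canton is on standard time, UTC+00:30.
06:45 UTC + 0h30m = 07:15 Orove Canton.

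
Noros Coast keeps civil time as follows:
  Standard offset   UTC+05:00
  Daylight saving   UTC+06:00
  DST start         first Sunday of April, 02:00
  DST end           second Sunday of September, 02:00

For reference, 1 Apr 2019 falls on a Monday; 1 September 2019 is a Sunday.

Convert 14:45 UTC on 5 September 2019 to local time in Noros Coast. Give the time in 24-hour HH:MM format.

20:45

1 April 2019 is a Monday, so the first Sunday is April 7.
1 September 2019 is a Sunday, so the first Sunday is September 1 and the second is September 8.
At the standard offset (UTC+05:00), 14:45 UTC + 5h = 19:45 Noros Coast standard time.
Daylight saving runs 7 April – 8 September; the standard-time date in Noros Coast, 5 September 2019, is inside that window, so Noros Coast is at UTC+06:00.
14:45 UTC + 6h = 20:45 local.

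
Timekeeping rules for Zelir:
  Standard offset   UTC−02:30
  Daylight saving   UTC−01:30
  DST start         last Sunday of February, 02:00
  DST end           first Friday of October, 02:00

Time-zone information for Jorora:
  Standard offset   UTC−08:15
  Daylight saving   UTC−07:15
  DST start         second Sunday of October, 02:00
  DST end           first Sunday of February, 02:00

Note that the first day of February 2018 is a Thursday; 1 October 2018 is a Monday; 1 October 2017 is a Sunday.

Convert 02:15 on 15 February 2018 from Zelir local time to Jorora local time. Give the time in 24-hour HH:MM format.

1 February 2018 is a Thursday, so Sundays fall on 4, 11, 18, 25; the last is February 25.
1 October 2018 is a Monday, so the first Friday is October 5.
15 February 2018 is outside the daylight-saving period (25 February – 5 October), so Zelir is on standard time, UTC−02:30.
02:15 Zelir + 2h30m = 04:45 UTC.
1 October 2017 is a Sunday, so the first Sunday is October 1 and the second is October 8.
1 February 2018 is a Thursday, so the first Sunday is February 4.
At the standard offset (UTC−08:15), 04:45 UTC − 8h15m = 20:30 Jorora standard time (rolling into the previous day, 14 February 2018).
The standard-time date in Jorora, 14 February 2018, does not fall between 8 October 2017 and 4 February 2018, so daylight saving is not in effect and Jorora is at UTC−08:15.
04:45 UTC − 8h15m = 20:30 Jorora (rolling into the previous day, 14 February 2018).

20:30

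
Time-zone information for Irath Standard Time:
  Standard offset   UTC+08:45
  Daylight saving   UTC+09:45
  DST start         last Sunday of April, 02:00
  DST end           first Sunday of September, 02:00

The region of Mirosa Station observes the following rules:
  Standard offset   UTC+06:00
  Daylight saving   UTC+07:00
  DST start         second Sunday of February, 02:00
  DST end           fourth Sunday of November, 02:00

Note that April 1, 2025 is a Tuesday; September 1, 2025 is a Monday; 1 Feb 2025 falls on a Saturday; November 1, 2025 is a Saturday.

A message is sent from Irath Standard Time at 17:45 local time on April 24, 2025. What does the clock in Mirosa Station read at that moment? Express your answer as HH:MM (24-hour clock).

1 April 2025 is a Tuesday, so Sundays fall on 6, 13, 20, 27; the last is April 27.
1 September 2025 is a Monday, so the first Sunday is September 7.
April 24, 2025 does not fall between 27 April and 7 September, so daylight saving is not in effect and Irath Standard Time is at UTC+08:45.
17:45 Irath Standard Time − 8h45m = 09:00 UTC.
1 February 2025 is a Saturday, so the first Sunday is February 2 and the second is February 9.
1 November 2025 is a Saturday, so the first Sunday is November 2 and the fourth is November 23.
At the standard offset (UTC+06:00), 09:00 UTC + 6h = 15:00 Mirosa Station standard time.
Daylight saving runs 9 February – 23 November; the standard-time date in Mirosa Station, April 24, 2025, is inside that window, so Mirosa Station is at UTC+07:00.
09:00 UTC + 7h = 16:00 Mirosa Station.

16:00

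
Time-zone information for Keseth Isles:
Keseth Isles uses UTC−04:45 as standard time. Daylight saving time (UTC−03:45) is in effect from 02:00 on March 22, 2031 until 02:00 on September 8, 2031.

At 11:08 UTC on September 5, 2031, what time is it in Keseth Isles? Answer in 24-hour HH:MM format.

07:23

At the standard offset (UTC−04:45), 11:08 UTC − 4h45m = 06:23 Keseth Isles standard time.
The standard-time date in Keseth Isles, September 5, 2031, falls between 22 March and 8 September, so daylight saving is in effect and Keseth Isles is at UTC−03:45.
11:08 UTC − 3h45m = 07:23 local.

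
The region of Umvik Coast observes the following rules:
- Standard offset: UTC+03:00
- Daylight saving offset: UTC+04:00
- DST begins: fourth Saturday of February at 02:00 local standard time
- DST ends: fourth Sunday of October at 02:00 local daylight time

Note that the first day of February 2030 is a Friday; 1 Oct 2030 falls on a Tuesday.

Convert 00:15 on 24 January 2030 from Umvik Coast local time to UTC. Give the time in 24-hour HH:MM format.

21:15

1 February 2030 is a Friday, so the first Saturday is February 2 and the fourth is February 23.
1 October 2030 is a Tuesday, so the first Sunday is October 6 and the fourth is October 27.
Daylight saving runs 23 February – 27 October; 24 January 2030 is outside that window, so Umvik Coast is on standard time at UTC+03:00.
00:15 local − 3h = 21:15 UTC (rolling into the previous day, 23 January 2030).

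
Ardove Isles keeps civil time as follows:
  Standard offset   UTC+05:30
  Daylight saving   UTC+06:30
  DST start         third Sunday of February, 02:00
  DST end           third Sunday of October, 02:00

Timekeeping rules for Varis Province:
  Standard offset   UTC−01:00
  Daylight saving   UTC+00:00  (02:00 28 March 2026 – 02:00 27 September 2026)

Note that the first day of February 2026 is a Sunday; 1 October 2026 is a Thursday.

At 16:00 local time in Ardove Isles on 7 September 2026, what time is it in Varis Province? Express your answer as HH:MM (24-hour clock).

1 February 2026 is a Sunday, so the first Sunday is February 1 and the third is February 15.
1 October 2026 is a Thursday, so the first Sunday is October 4 and the third is October 18.
7 September 2026 lies within the daylight-saving period (15 February – 18 October), so Ardove Isles is on daylight time, UTC+06:30.
16:00 Ardove Isles − 6h30m = 09:30 UTC.
At the standard offset (UTC−01:00), 09:30 UTC − 1h = 08:30 Varis Province standard time.
The standard-time date in Varis Province, 7 September 2026, falls between 28 March and 27 September, so daylight saving is in effect and Varis Province is at UTC+00:00.
09:30 UTC + 0h = 09:30 Varis Province.

09:30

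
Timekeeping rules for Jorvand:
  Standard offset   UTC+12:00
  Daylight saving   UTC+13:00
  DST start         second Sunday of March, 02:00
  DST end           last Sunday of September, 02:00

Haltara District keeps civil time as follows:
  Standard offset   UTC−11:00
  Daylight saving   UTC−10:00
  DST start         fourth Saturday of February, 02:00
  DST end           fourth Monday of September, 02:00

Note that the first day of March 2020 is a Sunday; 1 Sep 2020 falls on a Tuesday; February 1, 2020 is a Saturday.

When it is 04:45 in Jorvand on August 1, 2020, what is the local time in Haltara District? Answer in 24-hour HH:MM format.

05:45

1 March 2020 is a Sunday, so the first Sunday is March 1 and the second is March 8.
1 September 2020 is a Tuesday, so Sundays fall on 6, 13, 20, 27; the last is September 27.
August 1, 2020 falls between 8 March and 27 September, so daylight saving is in effect and Jorvand is at UTC+13:00.
04:45 Jorvand − 13h = 15:45 UTC (rolling into the previous day, 31 July 2020).
1 February 2020 is a Saturday, so the first Saturday is February 1 and the fourth is February 22.
1 September 2020 is a Tuesday, so the first Monday is September 7 and the fourth is September 28.
At the standard offset (UTC−11:00), 15:45 UTC − 11h = 04:45 Haltara District standard time.
Daylight saving runs 22 February – 28 September; the standard-time date in Haltara District, July 31, 2020, is inside that window, so Haltara District is at UTC−10:00.
15:45 UTC − 10h = 05:45 Haltara District.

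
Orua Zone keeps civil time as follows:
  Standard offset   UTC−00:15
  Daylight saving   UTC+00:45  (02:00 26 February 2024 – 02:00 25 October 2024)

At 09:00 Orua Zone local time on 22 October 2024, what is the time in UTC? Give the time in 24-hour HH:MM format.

22 October 2024 lies within the daylight-saving period (26 February – 25 October), so Orua Zone is on daylight time, UTC+00:45.
09:00 local − 0h45m = 08:15 UTC.

08:15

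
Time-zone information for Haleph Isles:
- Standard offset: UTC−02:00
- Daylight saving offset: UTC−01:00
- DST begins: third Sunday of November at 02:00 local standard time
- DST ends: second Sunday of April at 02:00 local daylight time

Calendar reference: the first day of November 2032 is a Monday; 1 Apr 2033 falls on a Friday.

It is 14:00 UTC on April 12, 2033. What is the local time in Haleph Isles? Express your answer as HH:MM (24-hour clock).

1 November 2032 is a Monday, so the first Sunday is November 7 and the third is November 21.
1 April 2033 is a Friday, so the first Sunday is April 3 and the second is April 10.
At the standard offset (UTC−02:00), 14:00 UTC − 2h = 12:00 Haleph Isles standard time.
Daylight saving runs 21 November 2032 – 10 April 2033; the standard-time date in Haleph Isles, April 12, 2033, is outside that window, so Haleph Isles is on standard time at UTC−02:00.
14:00 UTC − 2h = 12:00 local.

12:00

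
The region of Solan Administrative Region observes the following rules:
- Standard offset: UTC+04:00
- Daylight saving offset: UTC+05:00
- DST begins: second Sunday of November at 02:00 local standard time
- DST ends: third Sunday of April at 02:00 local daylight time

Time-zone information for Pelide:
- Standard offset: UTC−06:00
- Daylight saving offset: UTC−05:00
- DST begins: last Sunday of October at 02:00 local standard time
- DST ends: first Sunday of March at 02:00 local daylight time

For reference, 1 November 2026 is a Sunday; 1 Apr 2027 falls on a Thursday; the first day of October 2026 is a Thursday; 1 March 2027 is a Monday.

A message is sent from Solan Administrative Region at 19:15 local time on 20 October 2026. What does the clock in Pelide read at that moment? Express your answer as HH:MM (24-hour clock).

09:15

1 November 2026 is a Sunday, so the first Sunday is November 1 and the second is November 8.
1 April 2027 is a Thursday, so the first Sunday is April 4 and the third is April 18.
Daylight saving runs 8 November 2026 – 18 April 2027; 20 October 2026 is outside that window, so Solan Administrative Region is on standard time at UTC+04:00.
19:15 Solan Administrative Region − 4h = 15:15 UTC.
1 October 2026 is a Thursday, so Sundays fall on 4, 11, 18, 25; the last is October 25.
1 March 2027 is a Monday, so the first Sunday is March 7.
At the standard offset (UTC−06:00), 15:15 UTC − 6h = 09:15 Pelide standard time.
The standard-time date in Pelide, 20 October 2026, is outside the daylight-saving period (25 October 2026 – 7 March 2027), so Pelide is on standard time, UTC−06:00.
15:15 UTC − 6h = 09:15 Pelide.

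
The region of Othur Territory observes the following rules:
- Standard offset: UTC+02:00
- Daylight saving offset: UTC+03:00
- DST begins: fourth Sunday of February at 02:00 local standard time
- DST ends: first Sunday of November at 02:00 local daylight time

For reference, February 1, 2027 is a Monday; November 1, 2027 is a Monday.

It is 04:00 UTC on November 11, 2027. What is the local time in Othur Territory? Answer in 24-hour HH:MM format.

1 February 2027 is a Monday, so the first Sunday is February 7 and the fourth is February 28.
1 November 2027 is a Monday, so the first Sunday is November 7.
At the standard offset (UTC+02:00), 04:00 UTC + 2h = 06:00 Othur Territory standard time.
The standard-time date in Othur Territory, November 11, 2027, does not fall between 28 February and 7 November, so daylight saving is not in effect and Othur Territory is at UTC+02:00.
04:00 UTC + 2h = 06:00 local.

06:00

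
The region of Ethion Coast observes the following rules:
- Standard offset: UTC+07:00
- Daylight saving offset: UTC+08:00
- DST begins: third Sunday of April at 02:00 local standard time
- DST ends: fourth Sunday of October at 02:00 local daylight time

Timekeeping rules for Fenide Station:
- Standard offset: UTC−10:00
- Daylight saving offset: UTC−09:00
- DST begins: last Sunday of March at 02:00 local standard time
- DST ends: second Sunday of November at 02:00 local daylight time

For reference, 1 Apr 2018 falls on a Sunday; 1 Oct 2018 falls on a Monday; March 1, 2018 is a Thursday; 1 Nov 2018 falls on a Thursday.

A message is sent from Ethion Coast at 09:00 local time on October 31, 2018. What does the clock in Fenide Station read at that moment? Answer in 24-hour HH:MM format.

1 April 2018 is a Sunday, so the first Sunday is April 1 and the third is April 15.
1 October 2018 is a Monday, so the first Sunday is October 7 and the fourth is October 28.
October 31, 2018 is outside the daylight-saving period (15 April – 28 October), so Ethion Coast is on standard time, UTC+07:00.
09:00 Ethion Coast − 7h = 02:00 UTC.
1 March 2018 is a Thursday, so Sundays fall on 4, 11, 18, 25; the last is March 25.
1 November 2018 is a Thursday, so the first Sunday is November 4 and the second is November 11.
At the standard offset (UTC−10:00), 02:00 UTC − 10h = 16:00 Fenide Station standard time (rolling into the previous day, 30 October 2018).
Daylight saving runs 25 March – 11 November; the standard-time date in Fenide Station, October 30, 2018, is inside that window, so Fenide Station is at UTC−09:00.
02:00 UTC − 9h = 17:00 Fenide Station (rolling into the previous day, 30 October 2018).

17:00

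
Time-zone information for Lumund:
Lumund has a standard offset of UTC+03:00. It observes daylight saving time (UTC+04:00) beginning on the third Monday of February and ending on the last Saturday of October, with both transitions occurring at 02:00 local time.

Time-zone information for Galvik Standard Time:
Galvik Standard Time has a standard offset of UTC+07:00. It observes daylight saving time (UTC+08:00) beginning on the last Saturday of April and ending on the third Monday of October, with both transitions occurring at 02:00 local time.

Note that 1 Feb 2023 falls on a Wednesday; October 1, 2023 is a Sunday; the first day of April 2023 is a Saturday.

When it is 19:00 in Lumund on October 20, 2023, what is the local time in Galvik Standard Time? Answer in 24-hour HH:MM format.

22:00

1 February 2023 is a Wednesday, so the first Monday is February 6 and the third is February 20.
1 October 2023 is a Sunday, so Saturdays fall on 7, 14, 21, 28; the last is October 28.
Daylight saving runs 20 February – 28 October; October 20, 2023 is inside that window, so Lumund is at UTC+04:00.
19:00 Lumund − 4h = 15:00 UTC.
1 April 2023 is a Saturday, so Saturdays fall on 1, 8, 15, 22, 29; the last is April 29.
1 October 2023 is a Sunday, so the first Monday is October 2 and the third is October 16.
At the standard offset (UTC+07:00), 15:00 UTC + 7h = 22:00 Galvik Standard Time standard time.
The standard-time date in Galvik Standard Time, October 20, 2023, does not fall between 29 April and 16 October, so daylight saving is not in effect and Galvik Standard Time is at UTC+07:00.
15:00 UTC + 7h = 22:00 Galvik Standard Time.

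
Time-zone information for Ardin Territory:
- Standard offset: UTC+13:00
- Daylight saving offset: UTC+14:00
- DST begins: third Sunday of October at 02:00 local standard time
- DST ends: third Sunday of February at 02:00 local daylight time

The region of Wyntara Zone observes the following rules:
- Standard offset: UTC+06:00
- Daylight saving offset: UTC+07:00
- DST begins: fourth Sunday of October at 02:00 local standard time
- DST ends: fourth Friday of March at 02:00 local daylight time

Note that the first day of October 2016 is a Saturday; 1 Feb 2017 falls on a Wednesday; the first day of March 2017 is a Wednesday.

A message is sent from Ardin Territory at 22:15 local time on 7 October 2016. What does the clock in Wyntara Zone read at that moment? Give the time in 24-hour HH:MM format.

1 October 2016 is a Saturday, so the first Sunday is October 2 and the third is October 16.
1 February 2017 is a Wednesday, so the first Sunday is February 5 and the third is February 19.
7 October 2016 is outside the daylight-saving period (16 October 2016 – 19 February 2017), so Ardin Territory is on standard time, UTC+13:00.
22:15 Ardin Territory − 13h = 09:15 UTC.
1 October 2016 is a Saturday, so the first Sunday is October 2 and the fourth is October 23.
1 March 2017 is a Wednesday, so the first Friday is March 3 and the fourth is March 24.
At the standard offset (UTC+06:00), 09:15 UTC + 6h = 15:15 Wyntara Zone standard time.
The standard-time date in Wyntara Zone, 7 October 2016, does not fall between 23 October 2016 and 24 March 2017, so daylight saving is not in effect and Wyntara Zone is at UTC+06:00.
09:15 UTC + 6h = 15:15 Wyntara Zone.

15:15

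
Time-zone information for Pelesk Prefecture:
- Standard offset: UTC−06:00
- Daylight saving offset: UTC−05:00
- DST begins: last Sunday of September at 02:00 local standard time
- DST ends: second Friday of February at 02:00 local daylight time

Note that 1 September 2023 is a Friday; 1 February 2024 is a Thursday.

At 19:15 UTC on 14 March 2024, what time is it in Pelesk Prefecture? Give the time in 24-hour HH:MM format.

13:15

1 September 2023 is a Friday, so Sundays fall on 3, 10, 17, 24; the last is September 24.
1 February 2024 is a Thursday, so the first Friday is February 2 and the second is February 9.
At the standard offset (UTC−06:00), 19:15 UTC − 6h = 13:15 Pelesk Prefecture standard time.
Daylight saving runs 24 September 2023 – 9 February 2024; the standard-time date in Pelesk Prefecture, 14 March 2024, is outside that window, so Pelesk Prefecture is on standard time at UTC−06:00.
19:15 UTC − 6h = 13:15 local.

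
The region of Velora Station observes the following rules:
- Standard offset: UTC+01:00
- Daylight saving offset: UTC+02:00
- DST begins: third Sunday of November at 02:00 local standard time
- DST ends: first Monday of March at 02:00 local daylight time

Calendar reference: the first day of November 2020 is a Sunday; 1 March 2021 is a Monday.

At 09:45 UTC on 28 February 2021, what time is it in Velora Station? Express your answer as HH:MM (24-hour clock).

1 November 2020 is a Sunday, so the first Sunday is November 1 and the third is November 15.
1 March 2021 is a Monday, so the first Monday is March 1.
At the standard offset (UTC+01:00), 09:45 UTC + 1h = 10:45 Velora Station standard time.
The standard-time date in Velora Station, 28 February 2021, falls between 15 November 2020 and 1 March 2021, so daylight saving is in effect and Velora Station is at UTC+02:00.
09:45 UTC + 2h = 11:45 local.

11:45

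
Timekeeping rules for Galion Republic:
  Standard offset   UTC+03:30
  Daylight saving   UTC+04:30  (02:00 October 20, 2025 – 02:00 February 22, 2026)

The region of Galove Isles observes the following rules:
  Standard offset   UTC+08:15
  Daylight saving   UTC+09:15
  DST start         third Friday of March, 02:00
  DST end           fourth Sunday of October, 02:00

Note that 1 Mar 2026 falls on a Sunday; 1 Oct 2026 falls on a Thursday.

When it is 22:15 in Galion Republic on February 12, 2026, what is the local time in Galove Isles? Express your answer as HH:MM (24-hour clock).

02:00

Daylight saving runs 20 October 2025 – 22 February 2026; February 12, 2026 is inside that window, so Galion Republic is at UTC+04:30.
22:15 Galion Republic − 4h30m = 17:45 UTC.
1 March 2026 is a Sunday, so the first Friday is March 6 and the third is March 20.
1 October 2026 is a Thursday, so the first Sunday is October 4 and the fourth is October 25.
At the standard offset (UTC+08:15), 17:45 UTC + 8h15m = 02:00 Galove Isles standard time (rolling into the next day, 13 February 2026).
The standard-time date in Galove Isles, February 13, 2026, is outside the daylight-saving period (20 March – 25 October), so Galove Isles is on standard time, UTC+08:15.
17:45 UTC + 8h15m = 02:00 Galove Isles (rolling into the next day, 13 February 2026).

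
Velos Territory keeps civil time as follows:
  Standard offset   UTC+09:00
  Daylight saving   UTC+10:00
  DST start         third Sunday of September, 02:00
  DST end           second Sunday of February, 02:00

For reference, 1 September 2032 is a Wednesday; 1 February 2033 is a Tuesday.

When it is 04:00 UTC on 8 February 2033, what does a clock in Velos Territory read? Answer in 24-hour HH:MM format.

1 September 2032 is a Wednesday, so the first Sunday is September 5 and the third is September 19.
1 February 2033 is a Tuesday, so the first Sunday is February 6 and the second is February 13.
At the standard offset (UTC+09:00), 04:00 UTC + 9h = 13:00 Velos Territory standard time.
The standard-time date in Velos Territory, 8 February 2033, falls between 19 September 2032 and 13 February 2033, so daylight saving is in effect and Velos Territory is at UTC+10:00.
04:00 UTC + 10h = 14:00 local.

14:00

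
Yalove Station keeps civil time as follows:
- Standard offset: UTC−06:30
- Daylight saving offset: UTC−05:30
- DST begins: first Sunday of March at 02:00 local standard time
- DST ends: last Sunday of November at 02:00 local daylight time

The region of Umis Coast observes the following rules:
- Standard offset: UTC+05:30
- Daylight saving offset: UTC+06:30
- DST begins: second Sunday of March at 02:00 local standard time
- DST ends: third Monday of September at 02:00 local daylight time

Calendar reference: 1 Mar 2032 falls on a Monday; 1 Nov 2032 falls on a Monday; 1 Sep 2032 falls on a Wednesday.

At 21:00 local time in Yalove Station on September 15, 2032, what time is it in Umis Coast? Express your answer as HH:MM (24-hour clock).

1 March 2032 is a Monday, so the first Sunday is March 7.
1 November 2032 is a Monday, so Sundays fall on 7, 14, 21, 28; the last is November 28.
September 15, 2032 falls between 7 March and 28 November, so daylight saving is in effect and Yalove Station is at UTC−05:30.
21:00 Yalove Station + 5h30m = 02:30 UTC (rolling into the next day, 16 September 2032).
1 March 2032 is a Monday, so the first Sunday is March 7 and the second is March 14.
1 September 2032 is a Wednesday, so the first Monday is September 6 and the third is September 20.
At the standard offset (UTC+05:30), 02:30 UTC + 5h30m = 08:00 Umis Coast standard time.
The standard-time date in Umis Coast, September 16, 2032, lies within the daylight-saving period (14 March – 20 September), so Umis Coast is on daylight time, UTC+06:30.
02:30 UTC + 6h30m = 09:00 Umis Coast.

09:00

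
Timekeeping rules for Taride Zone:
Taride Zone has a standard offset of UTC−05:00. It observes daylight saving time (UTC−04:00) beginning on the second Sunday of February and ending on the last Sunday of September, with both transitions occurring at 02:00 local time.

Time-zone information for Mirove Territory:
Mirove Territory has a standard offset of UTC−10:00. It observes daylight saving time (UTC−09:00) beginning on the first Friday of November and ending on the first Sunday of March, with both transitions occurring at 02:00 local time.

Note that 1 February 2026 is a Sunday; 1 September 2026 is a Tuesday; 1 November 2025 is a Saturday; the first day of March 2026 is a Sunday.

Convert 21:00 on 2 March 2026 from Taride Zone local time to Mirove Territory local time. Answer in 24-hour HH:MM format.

15:00

1 February 2026 is a Sunday, so the first Sunday is February 1 and the second is February 8.
1 September 2026 is a Tuesday, so Sundays fall on 6, 13, 20, 27; the last is September 27.
2 March 2026 falls between 8 February and 27 September, so daylight saving is in effect and Taride Zone is at UTC−04:00.
21:00 Taride Zone + 4h = 01:00 UTC (rolling into the next day, 3 March 2026).
1 November 2025 is a Saturday, so the first Friday is November 7.
1 March 2026 is a Sunday, so the first Sunday is March 1.
At the standard offset (UTC−10:00), 01:00 UTC − 10h = 15:00 Mirove Territory standard time (rolling into the previous day, 2 March 2026).
Daylight saving runs 7 November 2025 – 1 March 2026; the standard-time date in Mirove Territory, 2 March 2026, is outside that window, so Mirove Territory is on standard time at UTC−10:00.
01:00 UTC − 10h = 15:00 Mirove Territory (rolling into the previous day, 2 March 2026).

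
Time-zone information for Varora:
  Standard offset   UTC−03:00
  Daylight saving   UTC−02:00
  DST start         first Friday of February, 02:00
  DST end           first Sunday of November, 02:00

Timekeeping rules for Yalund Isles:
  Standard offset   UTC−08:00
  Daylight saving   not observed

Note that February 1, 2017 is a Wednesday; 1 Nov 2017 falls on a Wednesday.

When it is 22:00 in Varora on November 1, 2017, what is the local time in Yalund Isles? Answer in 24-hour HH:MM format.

16:00

1 February 2017 is a Wednesday, so the first Friday is February 3.
1 November 2017 is a Wednesday, so the first Sunday is November 5.
November 1, 2017 lies within the daylight-saving period (3 February – 5 November), so Varora is on daylight time, UTC−02:00.
22:00 Varora + 2h = 00:00 UTC (rolling into the next day, 2 November 2017).
Yalund Isles stays on UTC−08:00 all year.
00:00 UTC − 8h = 16:00 Yalund Isles (rolling into the previous day, 1 November 2017).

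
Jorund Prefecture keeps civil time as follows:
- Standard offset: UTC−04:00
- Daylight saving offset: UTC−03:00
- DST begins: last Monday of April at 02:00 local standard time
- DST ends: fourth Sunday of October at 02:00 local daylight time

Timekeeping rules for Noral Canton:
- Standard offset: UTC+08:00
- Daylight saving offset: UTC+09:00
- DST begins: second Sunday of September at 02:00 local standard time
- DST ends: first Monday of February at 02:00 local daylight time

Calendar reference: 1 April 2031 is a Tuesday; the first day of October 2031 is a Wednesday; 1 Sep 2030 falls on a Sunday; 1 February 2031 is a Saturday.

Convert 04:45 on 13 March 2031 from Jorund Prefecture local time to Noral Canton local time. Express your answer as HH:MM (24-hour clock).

1 April 2031 is a Tuesday, so Mondays fall on 7, 14, 21, 28; the last is April 28.
1 October 2031 is a Wednesday, so the first Sunday is October 5 and the fourth is October 26.
13 March 2031 does not fall between 28 April and 26 October, so daylight saving is not in effect and Jorund Prefecture is at UTC−04:00.
04:45 Jorund Prefecture + 4h = 08:45 UTC.
1 September 2030 is a Sunday, so the first Sunday is September 1 and the second is September 8.
1 February 2031 is a Saturday, so the first Monday is February 3.
At the standard offset (UTC+08:00), 08:45 UTC + 8h = 16:45 Noral Canton standard time.
The standard-time date in Noral Canton, 13 March 2031, does not fall between 8 September 2030 and 3 February 2031, so daylight saving is not in effect and Noral Canton is at UTC+08:00.
08:45 UTC + 8h = 16:45 Noral Canton.

16:45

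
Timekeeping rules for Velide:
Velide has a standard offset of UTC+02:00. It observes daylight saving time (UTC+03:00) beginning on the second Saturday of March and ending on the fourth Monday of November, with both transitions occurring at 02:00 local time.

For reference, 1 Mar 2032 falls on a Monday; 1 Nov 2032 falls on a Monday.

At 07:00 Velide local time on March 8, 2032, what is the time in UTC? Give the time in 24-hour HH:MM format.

05:00

1 March 2032 is a Monday, so the first Saturday is March 6 and the second is March 13.
1 November 2032 is a Monday, so the first Monday is November 1 and the fourth is November 22.
Daylight saving runs 13 March – 22 November; March 8, 2032 is outside that window, so Velide is on standard time at UTC+02:00.
07:00 local − 2h = 05:00 UTC.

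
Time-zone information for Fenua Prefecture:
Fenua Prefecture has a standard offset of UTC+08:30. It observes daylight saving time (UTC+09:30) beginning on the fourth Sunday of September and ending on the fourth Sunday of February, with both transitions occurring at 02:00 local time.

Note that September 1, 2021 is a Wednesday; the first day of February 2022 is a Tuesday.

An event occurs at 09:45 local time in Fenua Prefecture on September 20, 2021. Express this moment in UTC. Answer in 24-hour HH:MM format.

01:15

1 September 2021 is a Wednesday, so the first Sunday is September 5 and the fourth is September 26.
1 February 2022 is a Tuesday, so the first Sunday is February 6 and the fourth is February 27.
September 20, 2021 does not fall between 26 September 2021 and 27 February 2022, so daylight saving is not in effect and Fenua Prefecture is at UTC+08:30.
09:45 local − 8h30m = 01:15 UTC.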